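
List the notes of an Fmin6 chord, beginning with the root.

Fmin6: minor sixth on F.
- root: F
- minor 3rd: A♭
- perfect 5th: C
- major 6th: D

F  A♭  C  D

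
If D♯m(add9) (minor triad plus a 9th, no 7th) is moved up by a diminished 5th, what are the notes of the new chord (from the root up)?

Transposed root: D# → A (diminished 5th up). So we spell A minor added-ninth:
- root: A
- minor 3rd: C
- perfect 5th: E
- major 9th: B

A – C – E – B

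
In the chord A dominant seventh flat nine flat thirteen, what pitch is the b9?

Root of A dominant seventh flat nine flat thirteen = A. The 9th is a minor 9th: A up a minor 9th → Bb.

Bb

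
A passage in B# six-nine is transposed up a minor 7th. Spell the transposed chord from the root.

A minor 7th up from B♯ is A♯, so the new chord is A♯ six-nine.
Root: A♯
Major 3rd (3rd): C𝄪
Perfect 5th (5th): E♯
Major 6th (6th): F𝄪
Major 9th (9th): B♯

A♯ C𝄪 E♯ F𝄪 B♯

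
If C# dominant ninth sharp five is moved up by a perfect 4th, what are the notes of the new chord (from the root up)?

C-sharp up a perfect 4th → F-sharp. New chord: F-sharp dominant ninth sharp five.
root → F-sharp
3rd (major 3rd) → A-sharp
5th (augmented 5th) → C-double-sharp
7th (minor 7th) → E
9th (major 9th) → G-sharp

F-sharp – A-sharp – C-double-sharp – E – G-sharp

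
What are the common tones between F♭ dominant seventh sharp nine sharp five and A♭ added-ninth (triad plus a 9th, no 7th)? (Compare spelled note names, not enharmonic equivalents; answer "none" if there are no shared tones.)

F♭ dominant seventh sharp nine sharp five: F-flat A-flat C E-double-flat G
A♭ added-ninth: A-flat C E-flat B-flat
Common to both → A-flat, C.

A-flat – C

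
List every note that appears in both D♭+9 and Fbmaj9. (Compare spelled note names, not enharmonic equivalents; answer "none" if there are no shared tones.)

D♭+9 = D♭, F, A, C♭, E♭.
Fbmaj9 = F♭, A♭, C♭, E♭, G♭.
Shared: C♭, E♭.

C♭, E♭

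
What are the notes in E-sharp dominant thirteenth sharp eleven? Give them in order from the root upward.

E-sharp – G-double-sharp – B-sharp – D-sharp – F-double-sharp – A-double-sharp – C-double-sharp

E-sharp dominant thirteenth sharp eleven: dominant thirteenth sharp eleven on E-sharp.
root → E-sharp
3rd (major 3rd) → G-double-sharp
5th (perfect 5th) → B-sharp
7th (minor 7th) → D-sharp
9th (major 9th) → F-double-sharp
11th (augmented 11th) → A-double-sharp
13th (major 13th) → C-double-sharp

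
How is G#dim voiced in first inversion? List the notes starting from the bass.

B – D – G#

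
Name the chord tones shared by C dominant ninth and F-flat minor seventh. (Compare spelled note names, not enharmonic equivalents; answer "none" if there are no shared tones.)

C dominant ninth: C E G B-flat D
F-flat minor seventh: F-flat A-double-flat C-flat E-double-flat
Common to both → none.

none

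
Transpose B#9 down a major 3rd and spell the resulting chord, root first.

G♯  B♯  D♯  F♯  A♯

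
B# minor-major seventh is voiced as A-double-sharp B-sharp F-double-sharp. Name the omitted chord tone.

D-sharp

The full B# minor-major seventh chord is B-sharp, D-sharp, F-double-sharp, A-double-sharp.
Comparing with the voicing, the minor 3rd (3rd) — D-sharp — is absent.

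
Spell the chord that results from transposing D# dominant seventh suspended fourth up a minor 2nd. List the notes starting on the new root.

A minor 2nd up from D# is E, so the new chord is E dominant seventh suspended fourth.
- root: E
- perfect 4th: A
- perfect 5th: B
- minor 7th: D

E A B D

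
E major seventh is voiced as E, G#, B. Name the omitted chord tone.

D#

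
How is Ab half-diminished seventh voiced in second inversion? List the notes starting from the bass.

Ebb, Gb, Ab, Cb

Ab half-diminished seventh = Ab–Cb–Ebb–Gb; second inversion → fifth (Ebb) lowest.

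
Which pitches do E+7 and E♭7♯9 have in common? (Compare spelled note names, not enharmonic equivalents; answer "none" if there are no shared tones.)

none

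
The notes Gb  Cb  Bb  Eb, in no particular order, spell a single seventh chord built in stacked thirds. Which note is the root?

Stacking in thirds gives Cb – Eb – Gb – Bb, so Cb is the root — Cb major seventh.

Cb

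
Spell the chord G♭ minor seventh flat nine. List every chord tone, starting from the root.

G♭ minor seventh flat nine: minor seventh flat nine on G♭.
G♭ — root
B𝄫 — minor 3rd
D♭ — perfect 5th
F♭ — minor 7th
A𝄫 — minor 9th

G♭, B𝄫, D♭, F♭, A𝄫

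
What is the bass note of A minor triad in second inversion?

E

A minor triad = A–C–E. Second inversion → fifth in the bass = E.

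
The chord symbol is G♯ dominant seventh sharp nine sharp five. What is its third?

Root of G♯ dominant seventh sharp nine sharp five = G-sharp. The 3rd is a major 3rd: G-sharp up a major 3rd → B-sharp.

B-sharp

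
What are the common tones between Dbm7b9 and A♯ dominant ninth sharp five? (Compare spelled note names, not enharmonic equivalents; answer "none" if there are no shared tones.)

none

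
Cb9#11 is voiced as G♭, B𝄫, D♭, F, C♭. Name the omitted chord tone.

Cb9#11 = C♭, E♭, G♭, B𝄫, D♭, F. The voicing lacks the 3rd (major 3rd), E♭.

E♭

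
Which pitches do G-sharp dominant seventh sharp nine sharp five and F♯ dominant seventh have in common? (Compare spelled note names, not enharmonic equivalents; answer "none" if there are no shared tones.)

F-sharp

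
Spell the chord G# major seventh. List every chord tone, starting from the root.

Root G-sharp, quality major seventh:
G-sharp — root
B-sharp — major 3rd
D-sharp — perfect 5th
F-double-sharp — major 7th

G-sharp B-sharp D-sharp F-double-sharp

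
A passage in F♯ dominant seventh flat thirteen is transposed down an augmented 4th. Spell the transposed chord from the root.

An augmented 4th down from F# is C, so the new chord is C dominant seventh flat thirteen.
- root: C
- major 3rd: E
- perfect 5th: G
- minor 7th: Bb
- minor 13th: Ab

C – E – G – Bb – Ab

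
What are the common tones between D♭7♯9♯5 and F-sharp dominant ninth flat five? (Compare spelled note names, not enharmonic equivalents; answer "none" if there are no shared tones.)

E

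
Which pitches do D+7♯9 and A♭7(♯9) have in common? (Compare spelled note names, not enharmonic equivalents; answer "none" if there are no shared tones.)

C

D+7♯9: D F# A# C E#
A♭7(♯9): Ab C Eb Gb B
Common to both → C.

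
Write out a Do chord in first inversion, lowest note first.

F  Ab  D

Do = D–F–Ab; first inversion → third (F) lowest.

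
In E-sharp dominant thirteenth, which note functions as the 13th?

C##

E-sharp dominant thirteenth is built on E#; its 13th is a major 13th above the root.
A sixth above E uses the letter C, and the major 13th above E# is C##.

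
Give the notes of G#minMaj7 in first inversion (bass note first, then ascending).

In root position, G#minMaj7 is G#–B–D#–F##.
First inversion puts the third (B) in the bass.

B D# F## G#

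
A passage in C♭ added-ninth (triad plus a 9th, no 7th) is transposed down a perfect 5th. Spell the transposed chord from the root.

A perfect 5th down from Cb is Fb, so the new chord is Fb added-ninth.
root → Fb
3rd (major 3rd) → Ab
5th (perfect 5th) → Cb
9th (major 9th) → Gb

Fb, Ab, Cb, Gb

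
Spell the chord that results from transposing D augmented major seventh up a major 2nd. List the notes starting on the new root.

A major 2nd up from D is E, so the new chord is E augmented major seventh.
- root: E
- major 3rd: G#
- augmented 5th: B#
- major 7th: D#

E  G#  B#  D#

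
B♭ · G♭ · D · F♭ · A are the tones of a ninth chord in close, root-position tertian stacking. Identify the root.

G♭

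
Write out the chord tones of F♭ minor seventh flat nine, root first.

F♭ minor seventh flat nine: minor seventh flat nine on F-flat.
root → F-flat
3rd (minor 3rd) → A-double-flat
5th (perfect 5th) → C-flat
7th (minor 7th) → E-double-flat
9th (minor 9th) → G-double-flat

F-flat A-double-flat C-flat E-double-flat G-double-flat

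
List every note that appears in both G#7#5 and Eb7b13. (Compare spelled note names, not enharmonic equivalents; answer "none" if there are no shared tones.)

none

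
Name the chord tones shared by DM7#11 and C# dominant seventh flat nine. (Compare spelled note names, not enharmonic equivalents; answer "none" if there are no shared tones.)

DM7#11: D F# A C# G#
C# dominant seventh flat nine: C# E# G# B D
Common to both → D, C#, G#.

D  C#  G#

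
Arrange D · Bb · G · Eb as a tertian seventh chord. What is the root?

Eb

Stacking in thirds gives Eb – G – Bb – D, so Eb is the root — Eb major seventh.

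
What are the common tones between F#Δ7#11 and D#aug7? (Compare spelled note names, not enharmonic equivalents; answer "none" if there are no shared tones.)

C#

F#Δ7#11 = F#, A#, C#, E#, B#.
D#aug7 = D#, F##, A##, C#.
Shared: C#.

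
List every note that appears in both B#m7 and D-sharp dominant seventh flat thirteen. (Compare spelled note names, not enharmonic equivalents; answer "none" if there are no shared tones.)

B#m7 = B♯, D♯, F𝄪, A♯.
D-sharp dominant seventh flat thirteen = D♯, F𝄪, A♯, C♯, B.
Shared: D♯, F𝄪, A♯.

D♯  F𝄪  A♯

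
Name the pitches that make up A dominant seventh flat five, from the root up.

A – C# – Eb – G

A dominant seventh flat five: dominant seventh flat five on A.
A — root
C# — major 3rd
Eb — diminished 5th
G — minor 7th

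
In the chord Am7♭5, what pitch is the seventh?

G

Am7♭5 is built on A; its 7th is a minor 7th above the root.
A seventh above A uses the letter G, and the minor 7th above A is G.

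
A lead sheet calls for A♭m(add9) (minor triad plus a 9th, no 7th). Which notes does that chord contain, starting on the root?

Root Ab, quality minor added-ninth:
- root: Ab
- minor 3rd: Cb
- perfect 5th: Eb
- major 9th: Bb

Ab – Cb – Eb – Bb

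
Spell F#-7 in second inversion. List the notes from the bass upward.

C# E F# A

F#-7 = F#–A–C#–E; second inversion → fifth (C#) lowest.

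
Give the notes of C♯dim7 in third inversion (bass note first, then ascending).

Bb, C#, E, G

In root position, C♯dim7 is C#–E–G–Bb.
Third inversion puts the seventh (Bb) in the bass.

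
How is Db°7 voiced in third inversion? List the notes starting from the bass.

Db°7 = Db–Fb–Abb–Cbb; third inversion → seventh (Cbb) lowest.

Cbb Db Fb Abb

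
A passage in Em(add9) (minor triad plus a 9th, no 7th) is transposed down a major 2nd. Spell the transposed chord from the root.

Transposed root: E → D (major 2nd down). So we spell D minor added-ninth:
Root: D
Minor 3rd (3rd): F
Perfect 5th (5th): A
Major 9th (9th): E

D, F, A, E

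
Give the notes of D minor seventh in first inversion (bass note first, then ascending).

F – A – C – D

In root position, D minor seventh is D–F–A–C.
First inversion puts the third (F) in the bass.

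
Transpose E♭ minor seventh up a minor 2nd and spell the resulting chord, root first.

Fb Abb Cb Ebb

A minor 2nd up from Eb is Fb, so the new chord is Fb minor seventh.
Root: Fb
Minor 3rd (3rd): Abb
Perfect 5th (5th): Cb
Minor 7th (7th): Ebb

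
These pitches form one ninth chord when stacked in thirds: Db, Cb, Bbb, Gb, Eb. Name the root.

Cb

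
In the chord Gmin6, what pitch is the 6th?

E

Gmin6 is built on G; its 6th is a major 6th above the root.
A sixth above G uses the letter E, and the major 6th above G is E.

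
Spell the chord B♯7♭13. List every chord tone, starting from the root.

B♯ D𝄪 F𝄪 A♯ G♯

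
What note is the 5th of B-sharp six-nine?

Root of B-sharp six-nine = B-sharp. The 5th is a perfect 5th: B-sharp up a perfect 5th → F-double-sharp.

F-double-sharp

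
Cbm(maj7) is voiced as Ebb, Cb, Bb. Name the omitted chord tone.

Cbm(maj7) = Cb, Ebb, Gb, Bb. The voicing lacks the 5th (perfect 5th), Gb.

Gb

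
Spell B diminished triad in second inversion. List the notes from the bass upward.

F, B, D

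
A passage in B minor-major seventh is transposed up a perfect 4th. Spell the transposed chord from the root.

A perfect 4th up from B is E, so the new chord is E minor-major seventh.
root → E
3rd (minor 3rd) → G
5th (perfect 5th) → B
7th (major 7th) → D-sharp

E, G, B, D-sharp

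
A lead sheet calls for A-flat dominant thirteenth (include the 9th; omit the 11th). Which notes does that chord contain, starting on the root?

A-flat  C  E-flat  G-flat  B-flat  F

A-flat dominant thirteenth: dominant thirteenth on A-flat.
- root: A-flat
- major 3rd: C
- perfect 5th: E-flat
- minor 7th: G-flat
- major 9th: B-flat
- major 13th: F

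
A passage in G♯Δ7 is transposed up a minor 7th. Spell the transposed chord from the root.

F# A# C# E#

G# up a minor 7th → F#. New chord: F# major seventh.
- root: F#
- major 3rd: A#
- perfect 5th: C#
- major 7th: E#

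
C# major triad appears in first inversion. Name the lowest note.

C# major triad in root position is C-sharp–E-sharp–G-sharp.
First inversion places the third in the bass, which is E-sharp.

E-sharp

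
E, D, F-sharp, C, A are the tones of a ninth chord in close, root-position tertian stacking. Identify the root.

D

Arranged so that each adjacent pair is a third by letter name: D – F-sharp – A – C – E.
The bottom of that stack, D, is the root (this is D dominant ninth).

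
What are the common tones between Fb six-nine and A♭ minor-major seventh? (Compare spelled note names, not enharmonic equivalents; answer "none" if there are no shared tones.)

A-flat  C-flat

Fb six-nine: F-flat A-flat C-flat D-flat G-flat
A♭ minor-major seventh: A-flat C-flat E-flat G
Common to both → A-flat, C-flat.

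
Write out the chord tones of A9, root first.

A  C#  E  G  B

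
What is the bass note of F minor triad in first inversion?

A-flat

F minor triad in root position is F–A-flat–C.
First inversion places the third in the bass, which is A-flat.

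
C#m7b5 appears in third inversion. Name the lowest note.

B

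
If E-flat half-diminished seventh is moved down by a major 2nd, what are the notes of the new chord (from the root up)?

Transposed root: E♭ → D♭ (major 2nd down). So we spell D♭ half-diminished seventh:
Root: D♭
Minor 3rd (3rd): F♭
Diminished 5th (5th): A𝄫
Minor 7th (7th): C♭

D♭ – F♭ – A𝄫 – C♭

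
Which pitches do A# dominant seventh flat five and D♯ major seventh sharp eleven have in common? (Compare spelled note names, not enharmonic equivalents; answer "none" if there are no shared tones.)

A#  C##

A# dominant seventh flat five = A#, C##, E, G#.
D♯ major seventh sharp eleven = D#, F##, A#, C##, G##.
Shared: A#, C##.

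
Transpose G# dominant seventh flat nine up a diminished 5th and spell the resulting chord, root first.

G-sharp up a diminished 5th → D. New chord: D dominant seventh flat nine.
- root: D
- major 3rd: F-sharp
- perfect 5th: A
- minor 7th: C
- minor 9th: E-flat

D, F-sharp, A, C, E-flat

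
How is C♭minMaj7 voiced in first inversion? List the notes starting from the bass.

In root position, C♭minMaj7 is C♭–E𝄫–G♭–B♭.
First inversion puts the third (E𝄫) in the bass.

E𝄫 G♭ B♭ C♭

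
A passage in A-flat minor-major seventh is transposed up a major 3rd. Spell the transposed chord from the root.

C  Eb  G  B

Ab up a major 3rd → C. New chord: C minor-major seventh.
Root: C
Minor 3rd (3rd): Eb
Perfect 5th (5th): G
Major 7th (7th): B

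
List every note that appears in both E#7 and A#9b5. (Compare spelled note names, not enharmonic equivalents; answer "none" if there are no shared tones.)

E#7 = E#, G##, B#, D#.
A#9b5 = A#, C##, E, G#, B#.
Shared: B#.

B#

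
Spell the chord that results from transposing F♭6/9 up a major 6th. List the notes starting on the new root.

D♭  F  A♭  B♭  E♭

A major 6th up from F♭ is D♭, so the new chord is D♭ six-nine.
D♭ — root
F — major 3rd
A♭ — perfect 5th
B♭ — major 6th
E♭ — major 9th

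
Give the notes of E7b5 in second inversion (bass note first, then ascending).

Bb – D – E – G#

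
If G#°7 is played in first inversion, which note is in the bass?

B

G#°7 in root position is G#–B–D–F.
First inversion places the third in the bass, which is B.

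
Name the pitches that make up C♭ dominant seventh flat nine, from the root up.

C-flat – E-flat – G-flat – B-double-flat – D-double-flat

Root C-flat, quality dominant seventh flat nine:
root → C-flat
3rd (major 3rd) → E-flat
5th (perfect 5th) → G-flat
7th (minor 7th) → B-double-flat
9th (minor 9th) → D-double-flat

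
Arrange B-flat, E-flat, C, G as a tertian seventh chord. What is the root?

Arranged so that each adjacent pair is a third by letter name: C – E-flat – G – B-flat.
The bottom of that stack, C, is the root (this is C minor seventh).

C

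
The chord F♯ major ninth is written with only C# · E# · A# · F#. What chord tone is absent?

F♯ major ninth = F#, A#, C#, E#, G#. The voicing lacks the 9th (major 9th), G#.

G#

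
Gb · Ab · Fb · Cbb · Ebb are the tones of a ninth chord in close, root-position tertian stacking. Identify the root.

Stacking in thirds gives Fb – Ab – Cbb – Ebb – Gb, so Fb is the root — Fb dominant ninth flat five.

Fb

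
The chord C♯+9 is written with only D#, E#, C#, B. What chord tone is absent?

C♯+9 = C#, E#, G##, B, D#. The voicing lacks the 5th (augmented 5th), G##.

G##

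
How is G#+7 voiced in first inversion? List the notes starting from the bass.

B#  D##  F#  G#

In root position, G#+7 is G#–B#–D##–F#.
First inversion puts the third (B#) in the bass.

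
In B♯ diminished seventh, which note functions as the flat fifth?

B♯ diminished seventh is built on B-sharp; its 5th is a diminished 5th above the root.
A fifth above B uses the letter F, and the diminished 5th above B-sharp is F-sharp.

F-sharp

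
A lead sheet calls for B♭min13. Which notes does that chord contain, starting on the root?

B♭min13 is a minor thirteenth built on Bb.
- root: Bb
- minor 3rd: Db
- perfect 5th: F
- minor 7th: Ab
- major 9th: C
- perfect 11th: Eb
- major 13th: G

Bb  Db  F  Ab  C  Eb  G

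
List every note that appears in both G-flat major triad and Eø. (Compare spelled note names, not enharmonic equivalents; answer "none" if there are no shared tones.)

G-flat major triad: Gb Bb Db
Eø: E G Bb D
Common to both → Bb.

Bb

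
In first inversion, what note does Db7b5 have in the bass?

F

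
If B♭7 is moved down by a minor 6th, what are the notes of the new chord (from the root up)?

D – F# – A – C

Bb down a minor 6th → D. New chord: D dominant seventh.
- root: D
- major 3rd: F#
- perfect 5th: A
- minor 7th: C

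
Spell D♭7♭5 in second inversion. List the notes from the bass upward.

A𝄫  C♭  D♭  F

D♭7♭5 = D♭–F–A𝄫–C♭; second inversion → fifth (A𝄫) lowest.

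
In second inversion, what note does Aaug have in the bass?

E#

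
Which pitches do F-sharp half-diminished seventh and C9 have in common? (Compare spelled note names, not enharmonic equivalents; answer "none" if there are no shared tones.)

C, E

F-sharp half-diminished seventh: F♯ A C E
C9: C E G B♭ D
Common to both → C, E.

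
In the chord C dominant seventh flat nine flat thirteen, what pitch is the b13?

Root of C dominant seventh flat nine flat thirteen = C. The 13th is a minor 13th: C up a minor 13th → A-flat.

A-flat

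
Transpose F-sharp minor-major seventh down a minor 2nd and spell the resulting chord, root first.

E-sharp – G-sharp – B-sharp – D-double-sharp

F-sharp down a minor 2nd → E-sharp. New chord: E-sharp minor-major seventh.
Root: E-sharp
Minor 3rd (3rd): G-sharp
Perfect 5th (5th): B-sharp
Major 7th (7th): D-double-sharp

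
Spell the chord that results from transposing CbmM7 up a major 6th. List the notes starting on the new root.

Ab, Cb, Eb, G

Transposed root: Cb → Ab (major 6th up). So we spell Ab minor-major seventh:
Ab — root
Cb — minor 3rd
Eb — perfect 5th
G — major 7th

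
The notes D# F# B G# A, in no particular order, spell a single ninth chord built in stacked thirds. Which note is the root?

G#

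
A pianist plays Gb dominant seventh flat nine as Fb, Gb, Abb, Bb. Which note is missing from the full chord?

Db

The full Gb dominant seventh flat nine chord is Gb, Bb, Db, Fb, Abb.
Comparing with the voicing, the perfect 5th (5th) — Db — is absent.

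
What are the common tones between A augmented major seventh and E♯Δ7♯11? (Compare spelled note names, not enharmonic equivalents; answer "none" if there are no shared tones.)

E#

A augmented major seventh = A, C#, E#, G#.
E♯Δ7♯11 = E#, G##, B#, D##, A##.
Shared: E#.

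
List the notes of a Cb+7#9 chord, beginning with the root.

C♭ E♭ G B𝄫 D

Root C♭, quality dominant seventh sharp nine sharp five:
Root: C♭
Major 3rd (3rd): E♭
Augmented 5th (5th): G
Minor 7th (7th): B𝄫
Augmented 9th (9th): D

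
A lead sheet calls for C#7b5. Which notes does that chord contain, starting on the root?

C#7b5 is a dominant seventh flat five built on C#.
- root: C#
- major 3rd: E#
- diminished 5th: G
- minor 7th: B

C# E# G B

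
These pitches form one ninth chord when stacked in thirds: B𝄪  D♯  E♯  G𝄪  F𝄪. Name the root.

E♯

Arranged so that each adjacent pair is a third by letter name: E♯ – G𝄪 – B𝄪 – D♯ – F𝄪.
The bottom of that stack, E♯, is the root (this is E♯ dominant ninth sharp five).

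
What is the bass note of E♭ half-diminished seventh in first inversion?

G-flat

E♭ half-diminished seventh = E-flat–G-flat–B-double-flat–D-flat. First inversion → third in the bass = G-flat.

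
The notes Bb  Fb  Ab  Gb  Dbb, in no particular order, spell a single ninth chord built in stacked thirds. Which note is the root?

Gb

Arranged so that each adjacent pair is a third by letter name: Gb – Bb – Dbb – Fb – Ab.
The bottom of that stack, Gb, is the root (this is Gb dominant ninth flat five).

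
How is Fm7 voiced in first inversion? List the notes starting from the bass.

In root position, Fm7 is F–Ab–C–Eb.
First inversion puts the third (Ab) in the bass.

Ab  C  Eb  F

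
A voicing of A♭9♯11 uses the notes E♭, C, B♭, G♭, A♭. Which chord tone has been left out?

The full A♭9♯11 chord is A♭, C, E♭, G♭, B♭, D.
Comparing with the voicing, the augmented 11th (11th) — D — is absent.

D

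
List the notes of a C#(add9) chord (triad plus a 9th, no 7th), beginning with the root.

C#(add9): added-ninth on C♯.
C♯ — root
E♯ — major 3rd
G♯ — perfect 5th
D♯ — major 9th

C♯ E♯ G♯ D♯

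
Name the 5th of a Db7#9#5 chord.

A

Root of Db7#9#5 = Db. The 5th is an augmented 5th: Db up an augmented 5th → A.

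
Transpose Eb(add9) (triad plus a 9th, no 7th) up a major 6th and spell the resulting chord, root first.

C – E – G – D

Transposed root: Eb → C (major 6th up). So we spell C added-ninth:
C — root
E — major 3rd
G — perfect 5th
D — major 9th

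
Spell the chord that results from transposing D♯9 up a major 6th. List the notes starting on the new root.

B# – D## – F## – A# – C##

A major 6th up from D# is B#, so the new chord is B# dominant ninth.
B# — root
D## — major 3rd
F## — perfect 5th
A# — minor 7th
C## — major 9th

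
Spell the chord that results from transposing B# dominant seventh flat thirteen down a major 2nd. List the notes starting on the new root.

A major 2nd down from B-sharp is A-sharp, so the new chord is A-sharp dominant seventh flat thirteen.
A-sharp — root
C-double-sharp — major 3rd
E-sharp — perfect 5th
G-sharp — minor 7th
F-sharp — minor 13th

A-sharp, C-double-sharp, E-sharp, G-sharp, F-sharp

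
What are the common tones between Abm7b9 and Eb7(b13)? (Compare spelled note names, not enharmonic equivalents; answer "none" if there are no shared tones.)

Abm7b9: Ab Cb Eb Gb Bbb
Eb7(b13): Eb G Bb Db Cb
Common to both → Cb, Eb.

Cb Eb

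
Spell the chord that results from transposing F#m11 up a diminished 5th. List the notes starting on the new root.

C  Eb  G  Bb  D  F

A diminished 5th up from F# is C, so the new chord is C minor eleventh.
C — root
Eb — minor 3rd
G — perfect 5th
Bb — minor 7th
D — major 9th
F — perfect 11th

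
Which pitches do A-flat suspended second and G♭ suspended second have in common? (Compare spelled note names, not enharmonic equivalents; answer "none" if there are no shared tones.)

A-flat

A-flat suspended second: A-flat B-flat E-flat
G♭ suspended second: G-flat A-flat D-flat
Common to both → A-flat.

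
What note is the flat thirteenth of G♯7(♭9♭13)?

G♯7(♭9♭13) is built on G#; its 13th is a minor 13th above the root.
A sixth above G uses the letter E, and the minor 13th above G# is E.

E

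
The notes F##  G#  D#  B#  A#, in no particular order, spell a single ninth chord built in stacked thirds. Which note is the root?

G#

Arranged so that each adjacent pair is a third by letter name: G# – B# – D# – F## – A#.
The bottom of that stack, G#, is the root (this is G# major ninth).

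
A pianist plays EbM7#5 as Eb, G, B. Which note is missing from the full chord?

EbM7#5 = Eb, G, B, D. The voicing lacks the 7th (major 7th), D.

D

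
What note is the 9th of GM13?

A

Root of GM13 = G. The 9th is a major 9th: G up a major 9th → A.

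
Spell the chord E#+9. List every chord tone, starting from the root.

E#+9 is a dominant ninth sharp five built on E#.
root → E#
3rd (major 3rd) → G##
5th (augmented 5th) → B##
7th (minor 7th) → D#
9th (major 9th) → F##

E#, G##, B##, D#, F##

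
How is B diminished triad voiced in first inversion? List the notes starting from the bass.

D, F, B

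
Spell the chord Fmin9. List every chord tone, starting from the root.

F, Ab, C, Eb, G

Root F, quality minor ninth:
root → F
3rd (minor 3rd) → Ab
5th (perfect 5th) → C
7th (minor 7th) → Eb
9th (major 9th) → G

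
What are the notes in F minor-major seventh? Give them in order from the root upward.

F, Ab, C, E

Root F, quality minor-major seventh:
Root: F
Minor 3rd (3rd): Ab
Perfect 5th (5th): C
Major 7th (7th): E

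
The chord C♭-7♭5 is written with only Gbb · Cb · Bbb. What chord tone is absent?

The full C♭-7♭5 chord is Cb, Ebb, Gbb, Bbb.
Comparing with the voicing, the minor 3rd (3rd) — Ebb — is absent.

Ebb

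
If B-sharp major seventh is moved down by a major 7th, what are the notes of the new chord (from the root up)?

C♯ E♯ G♯ B♯

B♯ down a major 7th → C♯. New chord: C♯ major seventh.
C♯ — root
E♯ — major 3rd
G♯ — perfect 5th
B♯ — major 7th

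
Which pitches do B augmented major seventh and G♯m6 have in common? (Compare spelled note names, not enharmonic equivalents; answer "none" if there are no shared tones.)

B, D#

B augmented major seventh: B D# F## A#
G♯m6: G# B D# E#
Common to both → B, D#.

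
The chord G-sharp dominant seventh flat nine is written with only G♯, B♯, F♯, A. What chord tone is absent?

The full G-sharp dominant seventh flat nine chord is G♯, B♯, D♯, F♯, A.
Comparing with the voicing, the perfect 5th (5th) — D♯ — is absent.

D♯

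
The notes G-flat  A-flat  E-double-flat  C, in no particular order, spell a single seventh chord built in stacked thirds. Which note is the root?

A-flat

Arranged so that each adjacent pair is a third by letter name: A-flat – C – E-double-flat – G-flat.
The bottom of that stack, A-flat, is the root (this is A-flat dominant seventh flat five).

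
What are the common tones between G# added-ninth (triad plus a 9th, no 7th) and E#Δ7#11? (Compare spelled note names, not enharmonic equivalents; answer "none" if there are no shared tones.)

B♯

G# added-ninth = G♯, B♯, D♯, A♯.
E#Δ7#11 = E♯, G𝄪, B♯, D𝄪, A𝄪.
Shared: B♯.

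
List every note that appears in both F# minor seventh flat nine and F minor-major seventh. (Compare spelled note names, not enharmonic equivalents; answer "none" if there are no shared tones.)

F# minor seventh flat nine = F♯, A, C♯, E, G.
F minor-major seventh = F, A♭, C, E.
Shared: E.

E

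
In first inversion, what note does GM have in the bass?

B

GM in root position is G–B–D.
First inversion places the third in the bass, which is B.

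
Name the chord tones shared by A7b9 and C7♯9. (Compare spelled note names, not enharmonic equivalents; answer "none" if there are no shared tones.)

A7b9: A C# E G Bb
C7♯9: C E G Bb D#
Common to both → E, G, Bb.

E  G  Bb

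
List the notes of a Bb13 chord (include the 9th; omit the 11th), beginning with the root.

Bb  D  F  Ab  C  G

Bb13: dominant thirteenth on Bb.
- root: Bb
- major 3rd: D
- perfect 5th: F
- minor 7th: Ab
- major 9th: C
- major 13th: G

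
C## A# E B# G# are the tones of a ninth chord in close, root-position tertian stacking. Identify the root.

A#

Stacking in thirds gives A# – C## – E – G# – B#, so A# is the root — A# dominant ninth flat five.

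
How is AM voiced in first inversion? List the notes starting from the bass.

AM = A–C♯–E; first inversion → third (C♯) lowest.

C♯, E, A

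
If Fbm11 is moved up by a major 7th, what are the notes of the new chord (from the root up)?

Eb, Gb, Bb, Db, F, Ab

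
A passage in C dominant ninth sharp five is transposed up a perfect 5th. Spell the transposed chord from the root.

G B D# F A

A perfect 5th up from C is G, so the new chord is G dominant ninth sharp five.
root → G
3rd (major 3rd) → B
5th (augmented 5th) → D#
7th (minor 7th) → F
9th (major 9th) → A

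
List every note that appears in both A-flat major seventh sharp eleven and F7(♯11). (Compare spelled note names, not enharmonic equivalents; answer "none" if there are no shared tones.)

C – E♭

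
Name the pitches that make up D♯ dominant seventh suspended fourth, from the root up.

D♯ dominant seventh suspended fourth: dominant seventh suspended fourth on D-sharp.
root → D-sharp
4th (perfect 4th) → G-sharp
5th (perfect 5th) → A-sharp
7th (minor 7th) → C-sharp

D-sharp  G-sharp  A-sharp  C-sharp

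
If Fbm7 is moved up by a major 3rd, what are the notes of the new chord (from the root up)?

Ab  Cb  Eb  Gb

Fb up a major 3rd → Ab. New chord: Ab minor seventh.
root → Ab
3rd (minor 3rd) → Cb
5th (perfect 5th) → Eb
7th (minor 7th) → Gb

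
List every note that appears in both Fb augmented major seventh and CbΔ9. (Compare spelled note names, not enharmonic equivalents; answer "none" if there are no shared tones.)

E♭

Fb augmented major seventh: F♭ A♭ C E♭
CbΔ9: C♭ E♭ G♭ B♭ D♭
Common to both → E♭.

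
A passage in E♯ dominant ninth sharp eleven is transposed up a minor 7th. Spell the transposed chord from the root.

Transposed root: E# → D# (minor 7th up). So we spell D# dominant ninth sharp eleven:
Root: D#
Major 3rd (3rd): F##
Perfect 5th (5th): A#
Minor 7th (7th): C#
Major 9th (9th): E#
Augmented 11th (11th): G##

D# F## A# C# E# G##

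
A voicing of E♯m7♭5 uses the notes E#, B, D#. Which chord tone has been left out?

G#

E♯m7♭5 = E#, G#, B, D#. The voicing lacks the 3rd (minor 3rd), G#.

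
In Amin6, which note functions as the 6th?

F♯

Amin6 is built on A; its 6th is a major 6th above the root.
A sixth above A uses the letter F, and the major 6th above A is F♯.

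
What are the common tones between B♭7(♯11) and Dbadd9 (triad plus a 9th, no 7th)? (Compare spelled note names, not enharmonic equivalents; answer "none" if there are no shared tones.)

F – A♭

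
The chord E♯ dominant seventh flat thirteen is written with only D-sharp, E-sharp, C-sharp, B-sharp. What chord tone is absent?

G-double-sharp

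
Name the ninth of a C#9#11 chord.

D♯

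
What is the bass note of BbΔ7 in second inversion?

BbΔ7 = Bb–D–F–A. Second inversion → fifth in the bass = F.

F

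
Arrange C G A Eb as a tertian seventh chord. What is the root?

A

Arranged so that each adjacent pair is a third by letter name: A – C – Eb – G.
The bottom of that stack, A, is the root (this is A half-diminished seventh).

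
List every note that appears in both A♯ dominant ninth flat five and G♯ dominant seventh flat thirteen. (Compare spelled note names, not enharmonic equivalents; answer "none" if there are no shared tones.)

E  G-sharp  B-sharp

A♯ dominant ninth flat five: A-sharp C-double-sharp E G-sharp B-sharp
G♯ dominant seventh flat thirteen: G-sharp B-sharp D-sharp F-sharp E
Common to both → E, G-sharp, B-sharp.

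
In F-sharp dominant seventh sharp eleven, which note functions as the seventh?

E

F-sharp dominant seventh sharp eleven is built on F#; its 7th is a minor 7th above the root.
A seventh above F uses the letter E, and the minor 7th above F# is E.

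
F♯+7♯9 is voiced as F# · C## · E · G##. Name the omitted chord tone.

A#

The full F♯+7♯9 chord is F#, A#, C##, E, G##.
Comparing with the voicing, the major 3rd (3rd) — A# — is absent.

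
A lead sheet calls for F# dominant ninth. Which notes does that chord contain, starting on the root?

F# dominant ninth: dominant ninth on F#.
root → F#
3rd (major 3rd) → A#
5th (perfect 5th) → C#
7th (minor 7th) → E
9th (major 9th) → G#

F# – A# – C# – E – G#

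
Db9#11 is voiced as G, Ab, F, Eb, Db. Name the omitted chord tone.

Cb

The full Db9#11 chord is Db, F, Ab, Cb, Eb, G.
Comparing with the voicing, the minor 7th (7th) — Cb — is absent.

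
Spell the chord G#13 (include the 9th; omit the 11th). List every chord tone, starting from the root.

Root G#, quality dominant thirteenth:
- root: G#
- major 3rd: B#
- perfect 5th: D#
- minor 7th: F#
- major 9th: A#
- major 13th: E#

G#  B#  D#  F#  A#  E#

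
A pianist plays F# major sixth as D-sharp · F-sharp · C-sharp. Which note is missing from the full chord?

A-sharp

The full F# major sixth chord is F-sharp, A-sharp, C-sharp, D-sharp.
Comparing with the voicing, the major 3rd (3rd) — A-sharp — is absent.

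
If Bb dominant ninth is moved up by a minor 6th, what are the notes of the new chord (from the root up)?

G-flat  B-flat  D-flat  F-flat  A-flat

Transposed root: B-flat → G-flat (minor 6th up). So we spell G-flat dominant ninth:
Root: G-flat
Major 3rd (3rd): B-flat
Perfect 5th (5th): D-flat
Minor 7th (7th): F-flat
Major 9th (9th): A-flat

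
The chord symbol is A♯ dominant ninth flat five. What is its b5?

E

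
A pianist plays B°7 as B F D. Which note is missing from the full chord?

B°7 = B, D, F, Ab. The voicing lacks the 7th (diminished 7th), Ab.

Ab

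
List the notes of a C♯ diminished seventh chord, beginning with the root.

C# E G Bb

C♯ diminished seventh is a diminished seventh built on C#.
- root: C#
- minor 3rd: E
- diminished 5th: G
- diminished 7th: Bb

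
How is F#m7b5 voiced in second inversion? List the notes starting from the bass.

C, E, F#, A

In root position, F#m7b5 is F#–A–C–E.
Second inversion puts the fifth (C) in the bass.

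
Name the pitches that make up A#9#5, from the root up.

A♯ C𝄪 E𝄪 G♯ B♯

A#9#5 is a dominant ninth sharp five built on A♯.
root → A♯
3rd (major 3rd) → C𝄪
5th (augmented 5th) → E𝄪
7th (minor 7th) → G♯
9th (major 9th) → B♯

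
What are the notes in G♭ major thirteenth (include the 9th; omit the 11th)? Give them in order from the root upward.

G♭ major thirteenth is a major thirteenth built on Gb.
Gb — root
Bb — major 3rd
Db — perfect 5th
F — major 7th
Ab — major 9th
Eb — major 13th

Gb – Bb – Db – F – Ab – Eb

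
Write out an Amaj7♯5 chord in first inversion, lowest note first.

C# – E# – G# – A

In root position, Amaj7♯5 is A–C#–E#–G#.
First inversion puts the third (C#) in the bass.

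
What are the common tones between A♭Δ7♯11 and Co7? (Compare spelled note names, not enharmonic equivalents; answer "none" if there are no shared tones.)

A♭Δ7♯11: Ab C Eb G D
Co7: C Eb Gb Bbb
Common to both → C, Eb.

C, Eb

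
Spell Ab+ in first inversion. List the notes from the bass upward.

Ab+ = A♭–C–E; first inversion → third (C) lowest.

C – E – A♭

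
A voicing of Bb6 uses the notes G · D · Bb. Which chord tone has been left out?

The full Bb6 chord is Bb, D, F, G.
Comparing with the voicing, the perfect 5th (5th) — F — is absent.

F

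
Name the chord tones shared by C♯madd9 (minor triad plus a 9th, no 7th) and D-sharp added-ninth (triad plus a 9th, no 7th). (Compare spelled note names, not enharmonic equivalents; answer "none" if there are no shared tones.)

C♯madd9 = C#, E, G#, D#.
D-sharp added-ninth = D#, F##, A#, E#.
Shared: D#.

D#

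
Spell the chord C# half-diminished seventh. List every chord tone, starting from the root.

C# E G B

C# half-diminished seventh is a half-diminished seventh built on C#.
Root: C#
Minor 3rd (3rd): E
Diminished 5th (5th): G
Minor 7th (7th): B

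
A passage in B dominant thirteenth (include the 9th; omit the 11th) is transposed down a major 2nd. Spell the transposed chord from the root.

A  C-sharp  E  G  B  F-sharp

B down a major 2nd → A. New chord: A dominant thirteenth.
- root: A
- major 3rd: C-sharp
- perfect 5th: E
- minor 7th: G
- major 9th: B
- major 13th: F-sharp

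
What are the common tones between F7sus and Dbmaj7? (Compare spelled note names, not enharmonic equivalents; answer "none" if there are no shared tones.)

F C

F7sus: F Bb C Eb
Dbmaj7: Db F Ab C
Common to both → F, C.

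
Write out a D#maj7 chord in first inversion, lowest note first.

In root position, D#maj7 is D#–F##–A#–C##.
First inversion puts the third (F##) in the bass.

F## A# C## D#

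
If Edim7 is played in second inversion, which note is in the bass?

Bb

Edim7 in root position is E–G–Bb–Db.
Second inversion places the fifth in the bass, which is Bb.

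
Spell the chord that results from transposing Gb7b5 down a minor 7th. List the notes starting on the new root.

Ab, C, Ebb, Gb

A minor 7th down from Gb is Ab, so the new chord is Ab dominant seventh flat five.
root → Ab
3rd (major 3rd) → C
5th (diminished 5th) → Ebb
7th (minor 7th) → Gb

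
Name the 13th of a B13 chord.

G♯

Root of B13 = B. The 13th is a major 13th: B up a major 13th → G♯.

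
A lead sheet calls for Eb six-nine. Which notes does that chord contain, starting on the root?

E-flat, G, B-flat, C, F

Eb six-nine is a six-nine built on E-flat.
- root: E-flat
- major 3rd: G
- perfect 5th: B-flat
- major 6th: C
- major 9th: F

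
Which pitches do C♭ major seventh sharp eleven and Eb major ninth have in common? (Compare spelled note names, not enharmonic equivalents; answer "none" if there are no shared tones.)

C♭ major seventh sharp eleven = C-flat, E-flat, G-flat, B-flat, F.
Eb major ninth = E-flat, G, B-flat, D, F.
Shared: E-flat, B-flat, F.

E-flat, B-flat, F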